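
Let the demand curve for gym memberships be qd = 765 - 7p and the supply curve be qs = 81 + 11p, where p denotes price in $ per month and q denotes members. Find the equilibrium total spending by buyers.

The market clears where 765 - 7p = 81 + 11p. Rearranging, 18p = 684, hence p* = 38.
Plugging p* into demand: q* = 765 - 7(38) = 499.
Total spending by buyers = p* × q* = 38 × 499 = 18962.

Total spending by buyers = 18962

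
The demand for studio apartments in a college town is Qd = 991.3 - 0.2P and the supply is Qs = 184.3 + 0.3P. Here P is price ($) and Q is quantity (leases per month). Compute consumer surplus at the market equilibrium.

At equilibrium Qd = Qs, so 991.3 - 0.2P = 184.3 + 0.3P; collecting terms, 807 = 0.5P and P* = 1614.
Plugging P* into demand: Q* = 991.3 - 0.2(1614) = 668.5.
Demand choke price (Qd = 0): P = 991.3/0.2 = 4956.5. Consumer surplus = ½ × (4956.5 - 1614) × 668.5 = 1117230.625.

Consumer surplus = 1117230.625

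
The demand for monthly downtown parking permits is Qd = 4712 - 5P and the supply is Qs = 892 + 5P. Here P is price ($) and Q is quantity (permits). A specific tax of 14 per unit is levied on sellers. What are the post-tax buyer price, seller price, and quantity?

P_b = 389, P_s = 375, Q = 2767

Sellers keep P_s = P_b - 14 per unit, so supply in terms of the buyer price is Qs = 822 + 5P_b.
Set Qd = Qs: 4712 - 5P_b = 822 + 5P_b, so 3890 = 10P_b and P_b = 389.
Then P_s = 389 - 14 = 375 and Q = 4712 - 5(389) = 2767.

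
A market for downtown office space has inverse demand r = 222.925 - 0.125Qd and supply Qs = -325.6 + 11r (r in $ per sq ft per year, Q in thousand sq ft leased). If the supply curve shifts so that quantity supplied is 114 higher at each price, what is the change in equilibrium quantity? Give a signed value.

ΔQ = 48

Inverting to quantity form: Qd = 1783.4 - 8r.
Equating demand and supply, 1783.4 - 8r = -325.6 + 11r gives 19r = 2109, so r* = 111.
Plugging r* into demand: Q* = 1783.4 - 8(111) = 895.4.
After the shift, supply is Qs = -211.6 + 11r.
Re-solving, 19r = 1995 gives r = 105 and Q = 943.4.
ΔQ = 943.4 - 895.4 = 48.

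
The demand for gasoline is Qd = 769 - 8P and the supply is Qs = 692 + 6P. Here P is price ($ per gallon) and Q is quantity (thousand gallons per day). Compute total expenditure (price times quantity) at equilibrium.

Total expenditure = 3987.5

Equating demand and supply, 769 - 8P = 692 + 6P gives 14P = 77, so P* = 5.5.
From the demand curve, Q* = 769 - 8(5.5) = 725.
Total expenditure = P* × Q* = 5.5 × 725 = 3987.5.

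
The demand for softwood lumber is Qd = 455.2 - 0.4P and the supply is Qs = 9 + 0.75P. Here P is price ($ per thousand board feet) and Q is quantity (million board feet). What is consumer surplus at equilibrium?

Consumer surplus = 112500

Equating demand and supply, 455.2 - 0.4P = 9 + 0.75P gives 1.15P = 446.2, so P* = 388.
From the demand curve, Q* = 455.2 - 0.4(388) = 300.
Demand choke price (Qd = 0): P = 455.2/0.4 = 1138. Consumer surplus = ½ × (1138 - 388) × 300 = 112500.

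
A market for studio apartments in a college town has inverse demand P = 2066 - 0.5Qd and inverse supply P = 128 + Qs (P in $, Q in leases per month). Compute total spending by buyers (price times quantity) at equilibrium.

Inverting to quantity form: Qd = 4132 - 2P and Qs = -128 + P.
At equilibrium Qd = Qs, so 4132 - 2P = -128 + P; collecting terms, 4260 = 3P and P* = 1420.
From the demand curve, Q* = 4132 - 2(1420) = 1292.
Total spending by buyers = P* × Q* = 1420 × 1292 = 1834640.

Total spending by buyers = 1834640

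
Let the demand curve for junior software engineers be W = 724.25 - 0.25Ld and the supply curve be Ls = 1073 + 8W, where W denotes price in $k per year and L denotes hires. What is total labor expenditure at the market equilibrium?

Total labor expenditure = 347928

Inverting to quantity form: Ld = 2897 - 4W.
Equating demand and supply, 2897 - 4W = 1073 + 8W gives 12W = 1824, so W* = 152.
Substitute back: L* = 2897 - 4(152) = 2289.
Total labor expenditure = W* × L* = 152 × 2289 = 347928.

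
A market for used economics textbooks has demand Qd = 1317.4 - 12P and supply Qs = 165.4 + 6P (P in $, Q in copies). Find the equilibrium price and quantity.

At equilibrium Qd = Qs, so 1317.4 - 12P = 165.4 + 6P; collecting terms, 1152 = 18P and P* = 64.
Substitute back: Q* = 1317.4 - 12(64) = 549.4.

P* = 64, Q* = 549.4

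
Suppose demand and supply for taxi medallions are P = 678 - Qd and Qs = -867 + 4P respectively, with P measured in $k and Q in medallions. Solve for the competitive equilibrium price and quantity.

P* = 309, Q* = 369

Rewriting in direct form: Qd = 678 - P.
The market clears where 678 - P = -867 + 4P. Rearranging, 5P = 1545, hence P* = 309.
From the demand curve, Q* = 678 - 309 = 369.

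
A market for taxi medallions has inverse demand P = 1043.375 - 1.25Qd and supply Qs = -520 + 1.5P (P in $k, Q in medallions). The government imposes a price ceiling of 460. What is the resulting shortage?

Solving each curve for Q: Qd = 834.7 - 0.8P.
At P = 460: Qd = 466.7 and Qs = 170.
Shortage = Qd - Qs = 466.7 - 170 = 296.7.

Shortage = 296.7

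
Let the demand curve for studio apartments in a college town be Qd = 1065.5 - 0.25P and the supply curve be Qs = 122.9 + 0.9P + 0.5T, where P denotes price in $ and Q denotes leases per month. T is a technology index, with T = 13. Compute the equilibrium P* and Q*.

P* = 814, Q* = 862

With T = 13, supply is Qs = 129.4 + 0.9P.
Set Qd = Qs: 1065.5 - 0.25P = 129.4 + 0.9P, so 936.1 = 1.15P and P* = 814.
Substitute back: Q* = 1065.5 - 0.25(814) = 862.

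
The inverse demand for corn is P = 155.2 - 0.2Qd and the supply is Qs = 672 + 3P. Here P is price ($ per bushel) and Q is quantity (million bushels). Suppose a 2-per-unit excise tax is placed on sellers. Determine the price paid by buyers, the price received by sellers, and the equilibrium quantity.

Inverting to quantity form: Qd = 776 - 5P.
Sellers keep P_s = P_b - 2 per unit, so supply in terms of the buyer price is Qs = 666 + 3P_b.
Market clearing requires 776 - 5P_b = 666 + 3P_b; hence 110 = 8P_b and P_b = 13.75.
Then P_s = 13.75 - 2 = 11.75 and Q = 776 - 5(13.75) = 707.25.

P_b = 13.75, P_s = 11.75, Q = 707.25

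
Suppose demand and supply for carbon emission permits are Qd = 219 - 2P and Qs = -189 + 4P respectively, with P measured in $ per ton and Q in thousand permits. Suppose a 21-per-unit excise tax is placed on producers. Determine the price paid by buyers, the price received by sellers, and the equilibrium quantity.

With a tax of 21 on producers, they supply based on the net price P_s = P_b - 21, so Qs = -273 + 4P_b.
Set Qd = Qs: 219 - 2P_b = -273 + 4P_b, so 492 = 6P_b and P_b = 82.
Then P_s = 82 - 21 = 61 and Q = 219 - 2(82) = 55.

P_b = 82, P_s = 61, Q = 55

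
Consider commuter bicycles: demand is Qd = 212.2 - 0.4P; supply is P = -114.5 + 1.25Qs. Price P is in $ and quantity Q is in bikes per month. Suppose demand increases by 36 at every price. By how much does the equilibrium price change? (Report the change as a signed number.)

ΔP = 30

Rewriting in direct form: Qs = 91.6 + 0.8P.
Equating demand and supply, 212.2 - 0.4P = 91.6 + 0.8P gives 1.2P = 120.6, so P* = 100.5.
Substitute back: Q* = 212.2 - 0.4(100.5) = 172.
After the shift, demand is Qd = 248.2 - 0.4P.
Re-solving, 1.2P = 156.6 gives P = 130.5 and Q = 196.
ΔP = 130.5 - 100.5 = 30.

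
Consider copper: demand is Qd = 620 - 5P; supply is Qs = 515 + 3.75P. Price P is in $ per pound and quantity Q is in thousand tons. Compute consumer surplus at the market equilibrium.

Consumer surplus = 31360

At equilibrium Qd = Qs, so 620 - 5P = 515 + 3.75P; collecting terms, 105 = 8.75P and P* = 12.
Plugging P* into demand: Q* = 620 - 5(12) = 560.
Demand choke price (Qd = 0): P = 620/5 = 124. Consumer surplus = ½ × (124 - 12) × 560 = 31360.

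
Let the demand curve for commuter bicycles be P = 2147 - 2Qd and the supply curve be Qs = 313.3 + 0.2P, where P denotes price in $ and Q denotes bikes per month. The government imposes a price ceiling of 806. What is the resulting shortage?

Solving each curve for Q: Qd = 1073.5 - 0.5P.
Evaluating both curves at the ceiling price 806 gives Qd = 670.5, Qs = 474.5.
Shortage = Qd - Qs = 670.5 - 474.5 = 196.

Shortage = 196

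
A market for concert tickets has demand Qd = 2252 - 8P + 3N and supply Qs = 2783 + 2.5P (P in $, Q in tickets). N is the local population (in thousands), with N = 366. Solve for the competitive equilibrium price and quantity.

P* = 54, Q* = 2918

With N = 366, demand is Qd = 3350 - 8P.
The market clears where 3350 - 8P = 2783 + 2.5P. Rearranging, 10.5P = 567, hence P* = 54.
From the demand curve, Q* = 3350 - 8(54) = 2918.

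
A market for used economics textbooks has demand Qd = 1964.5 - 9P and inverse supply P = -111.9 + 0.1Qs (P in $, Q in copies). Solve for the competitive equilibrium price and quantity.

P* = 44.5, Q* = 1564

Inverting to quantity form: Qs = 1119 + 10P.
Set Qd = Qs: 1964.5 - 9P = 1119 + 10P, so 845.5 = 19P and P* = 44.5.
Then Q* = 1964.5 - 9(44.5) = 1564.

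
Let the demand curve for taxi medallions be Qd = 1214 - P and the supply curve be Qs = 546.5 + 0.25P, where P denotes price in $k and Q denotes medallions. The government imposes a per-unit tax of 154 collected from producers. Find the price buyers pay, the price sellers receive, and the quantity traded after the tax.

P_b = 564.8, P_s = 410.8, Q = 649.2

The tax drives a wedge P_b - P_s = 154. Substituting P_s = P_b - 154 into supply: Qs = 508 + 0.25P_b.
Market clearing requires 1214 - P_b = 508 + 0.25P_b; hence 706 = 1.25P_b and P_b = 564.8.
Then P_s = 564.8 - 154 = 410.8 and Q = 1214 - 564.8 = 649.2.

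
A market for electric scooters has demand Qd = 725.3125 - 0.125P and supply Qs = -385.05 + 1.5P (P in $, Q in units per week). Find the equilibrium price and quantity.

P* = 683.3, Q* = 639.9

At equilibrium Qd = Qs, so 725.3125 - 0.125P = -385.05 + 1.5P; collecting terms, 1110.3625 = 1.625P and P* = 683.3.
Plugging P* into demand: Q* = 725.3125 - 0.125(683.3) = 639.9.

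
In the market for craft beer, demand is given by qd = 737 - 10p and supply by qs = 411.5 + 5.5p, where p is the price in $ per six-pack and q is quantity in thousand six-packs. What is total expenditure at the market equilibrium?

At equilibrium qd = qs, so 737 - 10p = 411.5 + 5.5p; collecting terms, 325.5 = 15.5p and p* = 21.
Substitute back: q* = 737 - 10(21) = 527.
Total expenditure = p* × q* = 21 × 527 = 11067.

Total expenditure = 11067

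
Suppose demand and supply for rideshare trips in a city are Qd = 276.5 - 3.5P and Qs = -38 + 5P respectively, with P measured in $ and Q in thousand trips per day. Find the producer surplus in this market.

The market clears where 276.5 - 3.5P = -38 + 5P. Rearranging, 8.5P = 314.5, hence P* = 37.
Then Q* = 276.5 - 3.5(37) = 147.
Supply choke price (Qs = 0): P = 7.6. Producer surplus = ½ × (37 - 7.6) × 147 = 2160.9.

Producer surplus = 2160.9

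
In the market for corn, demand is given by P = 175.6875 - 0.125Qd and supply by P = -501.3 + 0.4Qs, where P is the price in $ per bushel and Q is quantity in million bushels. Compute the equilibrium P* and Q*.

Inverting to quantity form: Qd = 1405.5 - 8P and Qs = 1253.25 + 2.5P.
Equating demand and supply, 1405.5 - 8P = 1253.25 + 2.5P gives 10.5P = 152.25, so P* = 14.5.
Substitute back: Q* = 1405.5 - 8(14.5) = 1289.5.

P* = 14.5, Q* = 1289.5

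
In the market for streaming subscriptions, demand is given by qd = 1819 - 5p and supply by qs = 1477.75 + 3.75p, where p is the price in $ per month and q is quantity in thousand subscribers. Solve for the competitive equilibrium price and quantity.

p* = 39, q* = 1624

At equilibrium qd = qs, so 1819 - 5p = 1477.75 + 3.75p; collecting terms, 341.25 = 8.75p and p* = 39.
Then q* = 1819 - 5(39) = 1624.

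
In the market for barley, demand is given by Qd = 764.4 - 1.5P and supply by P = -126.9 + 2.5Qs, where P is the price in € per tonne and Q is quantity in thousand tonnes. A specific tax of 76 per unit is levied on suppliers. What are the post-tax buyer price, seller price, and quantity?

Solving each curve for Q: Qs = 50.76 + 0.4P.
Suppliers keep P_s = P_b - 76 per unit, so supply in terms of the buyer price is Qs = 20.36 + 0.4P_b.
Set Qd = Qs: 764.4 - 1.5P_b = 20.36 + 0.4P_b, so 744.04 = 1.9P_b and P_b = 391.6.
Then P_s = 391.6 - 76 = 315.6 and Q = 764.4 - 1.5(391.6) = 177.

P_b = 391.6, P_s = 315.6, Q = 177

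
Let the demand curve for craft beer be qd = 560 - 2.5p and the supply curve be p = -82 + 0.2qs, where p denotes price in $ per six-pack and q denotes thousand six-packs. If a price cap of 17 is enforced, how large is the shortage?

In direct form, qs = 410 + 5p.
Evaluating both curves at the ceiling price 17 gives qd = 517.5, qs = 495.
Shortage = qd - qs = 517.5 - 495 = 22.5.

Shortage = 22.5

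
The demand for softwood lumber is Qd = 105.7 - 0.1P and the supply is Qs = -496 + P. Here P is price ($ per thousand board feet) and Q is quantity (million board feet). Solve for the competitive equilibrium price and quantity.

At equilibrium Qd = Qs, so 105.7 - 0.1P = -496 + P; collecting terms, 601.7 = 1.1P and P* = 547.
Then Q* = 105.7 - 0.1(547) = 51.

P* = 547, Q* = 51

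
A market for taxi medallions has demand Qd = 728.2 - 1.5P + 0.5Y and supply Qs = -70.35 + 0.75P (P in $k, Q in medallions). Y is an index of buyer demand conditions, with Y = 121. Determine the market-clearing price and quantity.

With Y = 121, demand is Qd = 788.7 - 1.5P.
At equilibrium Qd = Qs, so 788.7 - 1.5P = -70.35 + 0.75P; collecting terms, 859.05 = 2.25P and P* = 381.8.
Plugging P* into demand: Q* = 788.7 - 1.5(381.8) = 216.

P* = 381.8, Q* = 216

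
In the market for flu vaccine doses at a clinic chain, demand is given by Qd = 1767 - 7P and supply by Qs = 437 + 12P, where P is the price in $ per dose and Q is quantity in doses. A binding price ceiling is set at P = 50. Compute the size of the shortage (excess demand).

At P = 50: Qd = 1417 and Qs = 1037.
Shortage = Qd - Qs = 1417 - 1037 = 380.

Shortage = 380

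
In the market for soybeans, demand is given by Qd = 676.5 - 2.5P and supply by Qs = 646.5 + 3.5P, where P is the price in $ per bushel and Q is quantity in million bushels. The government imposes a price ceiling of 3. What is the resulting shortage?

Evaluating both curves at the ceiling price 3 gives Qd = 669, Qs = 657.
Shortage = Qd - Qs = 669 - 657 = 12.

Shortage = 12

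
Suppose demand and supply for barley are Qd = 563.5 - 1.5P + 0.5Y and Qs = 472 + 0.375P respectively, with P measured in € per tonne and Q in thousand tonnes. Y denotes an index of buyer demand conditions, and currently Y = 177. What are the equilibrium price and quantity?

With Y = 177, demand is Qd = 652 - 1.5P.
Set Qd = Qs: 652 - 1.5P = 472 + 0.375P, so 180 = 1.875P and P* = 96.
Then Q* = 652 - 1.5(96) = 508.

P* = 96, Q* = 508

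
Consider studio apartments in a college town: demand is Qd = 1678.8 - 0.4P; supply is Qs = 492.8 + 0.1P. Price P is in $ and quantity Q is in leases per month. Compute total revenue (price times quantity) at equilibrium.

At equilibrium Qd = Qs, so 1678.8 - 0.4P = 492.8 + 0.1P; collecting terms, 1186 = 0.5P and P* = 2372.
Then Q* = 1678.8 - 0.4(2372) = 730.
Total revenue = P* × Q* = 2372 × 730 = 1731560.

Total revenue = 1731560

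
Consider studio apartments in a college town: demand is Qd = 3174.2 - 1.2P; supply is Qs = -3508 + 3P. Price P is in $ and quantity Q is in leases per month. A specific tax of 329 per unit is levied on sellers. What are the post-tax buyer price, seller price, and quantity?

P_b = 1826, P_s = 1497, Q = 983

Sellers keep P_s = P_b - 329 per unit, so supply in terms of the buyer price is Qs = -4495 + 3P_b.
Set Qd = Qs: 3174.2 - 1.2P_b = -4495 + 3P_b, so 7669.2 = 4.2P_b and P_b = 1826.
Then P_s = 1826 - 329 = 1497 and Q = 3174.2 - 1.2(1826) = 983.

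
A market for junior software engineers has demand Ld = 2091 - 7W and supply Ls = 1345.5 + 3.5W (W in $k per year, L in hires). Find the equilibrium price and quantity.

W* = 71, L* = 1594

Equating demand and supply, 2091 - 7W = 1345.5 + 3.5W gives 10.5W = 745.5, so W* = 71.
From the demand curve, L* = 2091 - 7(71) = 1594.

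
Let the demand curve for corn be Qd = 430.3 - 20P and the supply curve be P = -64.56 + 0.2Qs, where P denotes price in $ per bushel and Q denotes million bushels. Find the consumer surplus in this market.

Inverting to quantity form: Qs = 322.8 + 5P.
At equilibrium Qd = Qs, so 430.3 - 20P = 322.8 + 5P; collecting terms, 107.5 = 25P and P* = 4.3.
Then Q* = 430.3 - 20(4.3) = 344.3.
Demand choke price (Qd = 0): P = 430.3/20 = 21.515. Consumer surplus = ½ × (21.515 - 4.3) × 344.3 = 2963.56225.

Consumer surplus = 2963.56225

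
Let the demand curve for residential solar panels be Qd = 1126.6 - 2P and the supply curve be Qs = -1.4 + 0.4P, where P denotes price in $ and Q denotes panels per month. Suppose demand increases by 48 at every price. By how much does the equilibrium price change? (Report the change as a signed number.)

ΔP = 20

Equating demand and supply, 1126.6 - 2P = -1.4 + 0.4P gives 2.4P = 1128, so P* = 470.
From the demand curve, Q* = 1126.6 - 2(470) = 186.6.
After the shift, demand is Qd = 1174.6 - 2P.
Re-solving, 2.4P = 1176 gives P = 490 and Q = 194.6.
ΔP = 490 - 470 = 20.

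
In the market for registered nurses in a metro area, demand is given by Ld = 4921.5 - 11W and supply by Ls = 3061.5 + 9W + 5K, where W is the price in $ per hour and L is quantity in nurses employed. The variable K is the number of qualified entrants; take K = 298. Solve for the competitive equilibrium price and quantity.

W* = 18.5, L* = 4718

With K = 298, supply is Ls = 4551.5 + 9W.
Set Ld = Ls: 4921.5 - 11W = 4551.5 + 9W, so 370 = 20W and W* = 18.5.
Plugging W* into demand: L* = 4921.5 - 11(18.5) = 4718.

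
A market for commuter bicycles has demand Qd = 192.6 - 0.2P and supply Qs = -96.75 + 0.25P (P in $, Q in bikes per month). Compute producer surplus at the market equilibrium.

The market clears where 192.6 - 0.2P = -96.75 + 0.25P. Rearranging, 0.45P = 289.35, hence P* = 643.
From the demand curve, Q* = 192.6 - 0.2(643) = 64.
Supply choke price (Qs = 0): P = 387. Producer surplus = ½ × (643 - 387) × 64 = 8192.

Producer surplus = 8192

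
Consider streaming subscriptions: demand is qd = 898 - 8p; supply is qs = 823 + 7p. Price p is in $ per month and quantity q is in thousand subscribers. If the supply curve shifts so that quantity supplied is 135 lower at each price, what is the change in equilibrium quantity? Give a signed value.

Equating demand and supply, 898 - 8p = 823 + 7p gives 15p = 75, so p* = 5.
Substitute back: q* = 898 - 8(5) = 858.
After the shift, supply is qs = 688 + 7p.
Re-solving, 15p = 210 gives p = 14 and q = 786.
Δq = 786 - 858 = -72.

Δq = -72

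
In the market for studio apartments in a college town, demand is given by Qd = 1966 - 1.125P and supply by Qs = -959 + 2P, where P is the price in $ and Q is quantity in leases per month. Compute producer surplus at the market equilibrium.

Producer surplus = 208392.25

The market clears where 1966 - 1.125P = -959 + 2P. Rearranging, 3.125P = 2925, hence P* = 936.
Plugging P* into demand: Q* = 1966 - 1.125(936) = 913.
Supply choke price (Qs = 0): P = 479.5. Producer surplus = ½ × (936 - 479.5) × 913 = 208392.25.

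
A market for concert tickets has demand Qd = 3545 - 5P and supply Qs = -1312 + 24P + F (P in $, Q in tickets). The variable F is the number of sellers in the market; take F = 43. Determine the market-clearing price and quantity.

With F = 43, supply is Qs = -1269 + 24P.
Set Qd = Qs: 3545 - 5P = -1269 + 24P, so 4814 = 29P and P* = 166.
Then Q* = 3545 - 5(166) = 2715.

P* = 166, Q* = 2715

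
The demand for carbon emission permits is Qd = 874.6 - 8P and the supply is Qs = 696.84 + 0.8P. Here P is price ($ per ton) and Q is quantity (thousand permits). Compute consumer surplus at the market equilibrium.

Consumer surplus = 31773.0625

Equating demand and supply, 874.6 - 8P = 696.84 + 0.8P gives 8.8P = 177.76, so P* = 20.2.
Substitute back: Q* = 874.6 - 8(20.2) = 713.
Demand choke price (Qd = 0): P = 874.6/8 = 109.325. Consumer surplus = ½ × (109.325 - 20.2) × 713 = 31773.0625.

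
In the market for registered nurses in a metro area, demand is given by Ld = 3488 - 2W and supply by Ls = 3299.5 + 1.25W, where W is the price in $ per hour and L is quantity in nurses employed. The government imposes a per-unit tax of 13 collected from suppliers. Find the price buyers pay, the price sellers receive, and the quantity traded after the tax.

With a tax of 13 on suppliers, they supply based on the net price W_s = W_b - 13, so Ls = 3283.25 + 1.25W_b.
Equate demand and the shifted supply: 3488 - 2W_b = 3283.25 + 1.25W_b, giving 3.25W_b = 204.75, so W_b = 63.
Then W_s = 63 - 13 = 50 and L = 3488 - 2(63) = 3362.

W_b = 63, W_s = 50, L = 3362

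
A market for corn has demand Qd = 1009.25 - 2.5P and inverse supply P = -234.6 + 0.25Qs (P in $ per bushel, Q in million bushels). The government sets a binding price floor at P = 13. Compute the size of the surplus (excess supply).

Rewriting in direct form: Qs = 938.4 + 4P.
At P = 13: Qd = 976.75 and Qs = 990.4.
Surplus = Qs - Qd = 990.4 - 976.75 = 13.65.

Surplus = 13.65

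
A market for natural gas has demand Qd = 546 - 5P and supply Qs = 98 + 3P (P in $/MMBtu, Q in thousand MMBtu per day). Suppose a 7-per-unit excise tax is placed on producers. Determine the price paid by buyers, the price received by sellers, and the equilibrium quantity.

P_b = 58.625, P_s = 51.625, Q = 252.875

The tax drives a wedge P_b - P_s = 7. Substituting P_s = P_b - 7 into supply: Qs = 77 + 3P_b.
Equate demand and the shifted supply: 546 - 5P_b = 77 + 3P_b, giving 8P_b = 469, so P_b = 58.625.
Then P_s = 58.625 - 7 = 51.625 and Q = 546 - 5(58.625) = 252.875.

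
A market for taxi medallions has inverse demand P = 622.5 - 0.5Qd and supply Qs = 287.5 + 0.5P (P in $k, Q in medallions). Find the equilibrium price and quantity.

Rewriting in direct form: Qd = 1245 - 2P.
The market clears where 1245 - 2P = 287.5 + 0.5P. Rearranging, 2.5P = 957.5, hence P* = 383.
From the demand curve, Q* = 1245 - 2(383) = 479.

P* = 383, Q* = 479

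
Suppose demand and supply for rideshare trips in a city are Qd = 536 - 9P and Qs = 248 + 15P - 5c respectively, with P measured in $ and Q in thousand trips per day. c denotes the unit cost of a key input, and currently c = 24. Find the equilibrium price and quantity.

With c = 24, supply is Qs = 128 + 15P.
Set Qd = Qs: 536 - 9P = 128 + 15P, so 408 = 24P and P* = 17.
Plugging P* into demand: Q* = 536 - 9(17) = 383.

P* = 17, Q* = 383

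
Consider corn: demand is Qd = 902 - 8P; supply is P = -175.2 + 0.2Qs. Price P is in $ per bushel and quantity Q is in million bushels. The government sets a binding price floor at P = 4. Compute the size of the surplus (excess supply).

Surplus = 26

Rewriting in direct form: Qs = 876 + 5P.
With P fixed at 4, quantity demanded is 870 and quantity supplied is 896.
Surplus = Qs - Qd = 896 - 870 = 26.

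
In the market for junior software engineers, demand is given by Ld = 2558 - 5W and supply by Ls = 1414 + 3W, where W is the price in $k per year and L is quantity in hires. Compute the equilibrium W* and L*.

Set Ld = Ls: 2558 - 5W = 1414 + 3W, so 1144 = 8W and W* = 143.
Then L* = 2558 - 5(143) = 1843.

W* = 143, L* = 1843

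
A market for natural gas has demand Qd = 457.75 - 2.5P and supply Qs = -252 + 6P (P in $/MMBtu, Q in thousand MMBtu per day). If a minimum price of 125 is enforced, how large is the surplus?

At P = 125: Qd = 145.25 and Qs = 498.
Surplus = Qs - Qd = 498 - 145.25 = 352.75.

Surplus = 352.75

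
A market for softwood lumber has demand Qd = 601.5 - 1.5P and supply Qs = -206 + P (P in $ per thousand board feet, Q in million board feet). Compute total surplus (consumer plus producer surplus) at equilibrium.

Total surplus = 11407.5

Set Qd = Qs: 601.5 - 1.5P = -206 + P, so 807.5 = 2.5P and P* = 323.
Substitute back: Q* = 601.5 - 1.5(323) = 117.
Demand choke price = 401; supply choke price = 206. CS = ½(401 - 323)(117) = 4563; PS = ½(323 - 206)(117) = 6844.5. Total surplus = 11407.5.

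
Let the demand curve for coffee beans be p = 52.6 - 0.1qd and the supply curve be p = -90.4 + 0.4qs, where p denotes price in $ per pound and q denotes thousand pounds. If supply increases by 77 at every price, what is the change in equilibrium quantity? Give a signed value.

Δq = 61.6

Solving each curve for q: qd = 526 - 10p and qs = 226 + 2.5p.
At equilibrium qd = qs, so 526 - 10p = 226 + 2.5p; collecting terms, 300 = 12.5p and p* = 24.
Substitute back: q* = 526 - 10(24) = 286.
After the shift, supply is qs = 303 + 2.5p.
The new intersection has 223 = 12.5p, i.e. p = 17.84, q = 347.6.
Δq = 347.6 - 286 = 61.6.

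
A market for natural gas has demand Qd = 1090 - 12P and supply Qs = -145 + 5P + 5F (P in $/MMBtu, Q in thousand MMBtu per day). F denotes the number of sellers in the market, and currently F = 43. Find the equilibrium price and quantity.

P* = 60, Q* = 370

With F = 43, supply is Qs = 70 + 5P.
At equilibrium Qd = Qs, so 1090 - 12P = 70 + 5P; collecting terms, 1020 = 17P and P* = 60.
Substitute back: Q* = 1090 - 12(60) = 370.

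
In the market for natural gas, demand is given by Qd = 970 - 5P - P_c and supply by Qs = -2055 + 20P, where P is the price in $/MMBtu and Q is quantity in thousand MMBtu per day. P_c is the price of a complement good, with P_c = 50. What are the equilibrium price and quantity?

With P_c = 50, demand is Qd = 920 - 5P.
Equating demand and supply, 920 - 5P = -2055 + 20P gives 25P = 2975, so P* = 119.
Substitute back: Q* = 920 - 5(119) = 325.

P* = 119, Q* = 325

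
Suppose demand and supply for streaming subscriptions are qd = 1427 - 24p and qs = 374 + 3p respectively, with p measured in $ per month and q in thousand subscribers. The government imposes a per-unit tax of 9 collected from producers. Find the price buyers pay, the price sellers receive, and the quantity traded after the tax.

The tax drives a wedge p_b - p_s = 9. Substituting p_s = p_b - 9 into supply: qs = 347 + 3p_b.
Equate demand and the shifted supply: 1427 - 24p_b = 347 + 3p_b, giving 27p_b = 1080, so p_b = 40.
Then p_s = 40 - 9 = 31 and q = 1427 - 24(40) = 467.

p_b = 40, p_s = 31, q = 467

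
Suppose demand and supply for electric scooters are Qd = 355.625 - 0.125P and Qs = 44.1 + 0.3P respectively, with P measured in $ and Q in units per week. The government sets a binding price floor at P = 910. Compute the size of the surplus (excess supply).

Evaluating both curves at the floor price 910 gives Qd = 241.875, Qs = 317.1.
Surplus = Qs - Qd = 317.1 - 241.875 = 75.225.

Surplus = 75.225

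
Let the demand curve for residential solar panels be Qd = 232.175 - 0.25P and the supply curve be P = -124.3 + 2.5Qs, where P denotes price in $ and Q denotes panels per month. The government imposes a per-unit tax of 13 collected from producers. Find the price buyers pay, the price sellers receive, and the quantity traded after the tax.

Solving each curve for Q: Qs = 49.72 + 0.4P.
Producers keep P_s = P_b - 13 per unit, so supply in terms of the buyer price is Qs = 44.52 + 0.4P_b.
Set Qd = Qs: 232.175 - 0.25P_b = 44.52 + 0.4P_b, so 187.655 = 0.65P_b and P_b = 288.7.
So P_s = 275.7 and the quantity traded is Q = 232.175 - 0.25(288.7) = 160.

P_b = 288.7, P_s = 275.7, Q = 160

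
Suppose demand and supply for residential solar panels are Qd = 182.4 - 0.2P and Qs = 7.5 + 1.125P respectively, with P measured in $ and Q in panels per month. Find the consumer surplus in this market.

Set Qd = Qs: 182.4 - 0.2P = 7.5 + 1.125P, so 174.9 = 1.325P and P* = 132.
Substitute back: Q* = 182.4 - 0.2(132) = 156.
Demand choke price (Qd = 0): P = 182.4/0.2 = 912. Consumer surplus = ½ × (912 - 132) × 156 = 60840.

Consumer surplus = 60840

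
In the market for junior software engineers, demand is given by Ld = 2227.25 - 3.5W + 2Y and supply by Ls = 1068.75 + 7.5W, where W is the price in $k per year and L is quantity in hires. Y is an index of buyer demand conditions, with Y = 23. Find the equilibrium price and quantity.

With Y = 23, demand is Ld = 2273.25 - 3.5W.
At equilibrium Ld = Ls, so 2273.25 - 3.5W = 1068.75 + 7.5W; collecting terms, 1204.5 = 11W and W* = 109.5.
From the demand curve, L* = 2273.25 - 3.5(109.5) = 1890.

W* = 109.5, L* = 1890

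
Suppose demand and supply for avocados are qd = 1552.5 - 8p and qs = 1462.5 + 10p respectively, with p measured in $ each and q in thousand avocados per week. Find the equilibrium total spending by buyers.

Total spending by buyers = 7562.5

Equating demand and supply, 1552.5 - 8p = 1462.5 + 10p gives 18p = 90, so p* = 5.
From the demand curve, q* = 1552.5 - 8(5) = 1512.5.
Total spending by buyers = p* × q* = 5 × 1512.5 = 7562.5.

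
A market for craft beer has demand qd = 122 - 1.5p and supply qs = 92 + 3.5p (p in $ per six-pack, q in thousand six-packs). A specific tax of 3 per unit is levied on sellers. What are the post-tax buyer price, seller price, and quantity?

p_b = 8.1, p_s = 5.1, q = 109.85

With a tax of 3 on sellers, they supply based on the net price p_s = p_b - 3, so qs = 81.5 + 3.5p_b.
Set qd = qs: 122 - 1.5p_b = 81.5 + 3.5p_b, so 40.5 = 5p_b and p_b = 8.1.
So p_s = 5.1 and the quantity traded is q = 122 - 1.5(8.1) = 109.85.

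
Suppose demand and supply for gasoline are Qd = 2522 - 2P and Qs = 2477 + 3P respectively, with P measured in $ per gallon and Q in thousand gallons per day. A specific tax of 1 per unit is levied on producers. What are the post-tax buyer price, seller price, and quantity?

P_b = 9.6, P_s = 8.6, Q = 2502.8

The tax drives a wedge P_b - P_s = 1. Substituting P_s = P_b - 1 into supply: Qs = 2474 + 3P_b.
Market clearing requires 2522 - 2P_b = 2474 + 3P_b; hence 48 = 5P_b and P_b = 9.6.
Then P_s = 9.6 - 1 = 8.6 and Q = 2522 - 2(9.6) = 2502.8.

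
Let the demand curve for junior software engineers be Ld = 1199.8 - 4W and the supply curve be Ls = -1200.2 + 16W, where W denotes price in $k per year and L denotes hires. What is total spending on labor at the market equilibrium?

Set Ld = Ls: 1199.8 - 4W = -1200.2 + 16W, so 2400 = 20W and W* = 120.
From the demand curve, L* = 1199.8 - 4(120) = 719.8.
Total spending on labor = W* × L* = 120 × 719.8 = 86376.

Total spending on labor = 86376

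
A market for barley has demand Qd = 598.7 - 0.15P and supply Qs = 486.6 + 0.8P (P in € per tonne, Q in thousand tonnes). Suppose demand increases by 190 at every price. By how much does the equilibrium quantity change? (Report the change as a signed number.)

ΔQ = 160

The market clears where 598.7 - 0.15P = 486.6 + 0.8P. Rearranging, 0.95P = 112.1, hence P* = 118.
Plugging P* into demand: Q* = 598.7 - 0.15(118) = 581.
After the shift, demand is Qd = 788.7 - 0.15P.
The new intersection has 302.1 = 0.95P, i.e. P = 318, Q = 741.
ΔQ = 741 - 581 = 160.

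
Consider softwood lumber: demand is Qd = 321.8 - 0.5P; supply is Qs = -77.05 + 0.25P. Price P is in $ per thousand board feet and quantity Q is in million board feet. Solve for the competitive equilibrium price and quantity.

Equating demand and supply, 321.8 - 0.5P = -77.05 + 0.25P gives 0.75P = 398.85, so P* = 531.8.
From the demand curve, Q* = 321.8 - 0.5(531.8) = 55.9.

P* = 531.8, Q* = 55.9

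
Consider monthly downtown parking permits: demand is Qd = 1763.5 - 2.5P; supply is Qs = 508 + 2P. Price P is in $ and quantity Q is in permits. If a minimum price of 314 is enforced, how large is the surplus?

Evaluating both curves at the floor price 314 gives Qd = 978.5, Qs = 1136.
Surplus = Qs - Qd = 1136 - 978.5 = 157.5.

Surplus = 157.5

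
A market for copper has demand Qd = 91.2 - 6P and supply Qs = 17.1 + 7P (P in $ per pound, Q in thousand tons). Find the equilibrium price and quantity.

P* = 5.7, Q* = 57

Set Qd = Qs: 91.2 - 6P = 17.1 + 7P, so 74.1 = 13P and P* = 5.7.
Substitute back: Q* = 91.2 - 6(5.7) = 57.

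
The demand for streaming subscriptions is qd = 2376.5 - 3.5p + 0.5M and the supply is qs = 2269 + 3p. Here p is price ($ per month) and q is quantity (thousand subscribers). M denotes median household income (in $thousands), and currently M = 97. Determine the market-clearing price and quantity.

p* = 24, q* = 2341

With M = 97, demand is qd = 2425 - 3.5p.
Set qd = qs: 2425 - 3.5p = 2269 + 3p, so 156 = 6.5p and p* = 24.
From the demand curve, q* = 2425 - 3.5(24) = 2341.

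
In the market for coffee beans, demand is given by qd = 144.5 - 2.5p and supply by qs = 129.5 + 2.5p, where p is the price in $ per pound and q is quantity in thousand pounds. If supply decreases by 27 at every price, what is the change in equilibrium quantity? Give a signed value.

The market clears where 144.5 - 2.5p = 129.5 + 2.5p. Rearranging, 5p = 15, hence p* = 3.
From the demand curve, q* = 144.5 - 2.5(3) = 137.
After the shift, supply is qs = 102.5 + 2.5p.
New equilibrium: 42 = 5p, so p = 8.4 and q = 123.5.
Δq = 123.5 - 137 = -13.5.

Δq = -13.5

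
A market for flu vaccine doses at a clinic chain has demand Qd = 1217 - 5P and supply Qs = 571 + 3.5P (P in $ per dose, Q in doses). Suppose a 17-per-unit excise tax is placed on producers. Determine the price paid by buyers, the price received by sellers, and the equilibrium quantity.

P_b = 83, P_s = 66, Q = 802

With a tax of 17 on producers, they supply based on the net price P_s = P_b - 17, so Qs = 511.5 + 3.5P_b.
Set Qd = Qs: 1217 - 5P_b = 511.5 + 3.5P_b, so 705.5 = 8.5P_b and P_b = 83.
So P_s = 66 and the quantity traded is Q = 1217 - 5(83) = 802.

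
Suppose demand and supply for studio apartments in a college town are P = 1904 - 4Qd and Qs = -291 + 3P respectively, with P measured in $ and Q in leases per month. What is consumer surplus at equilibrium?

Consumer surplus = 347778

In direct form, Qd = 476 - 0.25P.
Set Qd = Qs: 476 - 0.25P = -291 + 3P, so 767 = 3.25P and P* = 236.
Plugging P* into demand: Q* = 476 - 0.25(236) = 417.
Demand choke price (Qd = 0): P = 476/0.25 = 1904. Consumer surplus = ½ × (1904 - 236) × 417 = 347778.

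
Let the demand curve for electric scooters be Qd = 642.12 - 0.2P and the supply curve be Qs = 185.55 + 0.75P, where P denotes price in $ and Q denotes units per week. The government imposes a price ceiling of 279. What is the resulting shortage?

Shortage = 191.52

At P = 279: Qd = 586.32 and Qs = 394.8.
Shortage = Qd - Qs = 586.32 - 394.8 = 191.52.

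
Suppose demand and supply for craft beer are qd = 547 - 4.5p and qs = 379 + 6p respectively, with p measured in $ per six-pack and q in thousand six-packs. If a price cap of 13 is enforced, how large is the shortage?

Shortage = 31.5

With p fixed at 13, quantity demanded is 488.5 and quantity supplied is 457.
Shortage = qd - qs = 488.5 - 457 = 31.5.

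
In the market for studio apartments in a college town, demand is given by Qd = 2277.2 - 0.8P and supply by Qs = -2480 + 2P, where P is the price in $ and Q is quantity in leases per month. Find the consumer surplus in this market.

Consumer surplus = 526702.5

The market clears where 2277.2 - 0.8P = -2480 + 2P. Rearranging, 2.8P = 4757.2, hence P* = 1699.
Plugging P* into demand: Q* = 2277.2 - 0.8(1699) = 918.
Demand choke price (Qd = 0): P = 2277.2/0.8 = 2846.5. Consumer surplus = ½ × (2846.5 - 1699) × 918 = 526702.5.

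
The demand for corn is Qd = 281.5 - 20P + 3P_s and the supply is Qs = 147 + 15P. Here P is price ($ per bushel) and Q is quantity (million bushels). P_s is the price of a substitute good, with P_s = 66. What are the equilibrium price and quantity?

P* = 9.5, Q* = 289.5

With P_s = 66, demand is Qd = 479.5 - 20P.
Equating demand and supply, 479.5 - 20P = 147 + 15P gives 35P = 332.5, so P* = 9.5.
Substitute back: Q* = 479.5 - 20(9.5) = 289.5.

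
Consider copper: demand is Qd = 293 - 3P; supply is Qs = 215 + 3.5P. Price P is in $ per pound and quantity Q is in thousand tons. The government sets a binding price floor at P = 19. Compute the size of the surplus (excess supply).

At P = 19: Qd = 236 and Qs = 281.5.
Surplus = Qs - Qd = 281.5 - 236 = 45.5.

Surplus = 45.5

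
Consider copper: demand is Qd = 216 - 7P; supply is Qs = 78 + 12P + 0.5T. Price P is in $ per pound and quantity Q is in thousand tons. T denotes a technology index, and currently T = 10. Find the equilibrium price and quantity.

P* = 7, Q* = 167

With T = 10, supply is Qs = 83 + 12P.
Set Qd = Qs: 216 - 7P = 83 + 12P, so 133 = 19P and P* = 7.
Then Q* = 216 - 7(7) = 167.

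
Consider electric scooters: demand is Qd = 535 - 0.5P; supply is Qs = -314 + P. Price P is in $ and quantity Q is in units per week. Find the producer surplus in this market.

The market clears where 535 - 0.5P = -314 + P. Rearranging, 1.5P = 849, hence P* = 566.
Substitute back: Q* = 535 - 0.5(566) = 252.
Supply choke price (Qs = 0): P = 314. Producer surplus = ½ × (566 - 314) × 252 = 31752.

Producer surplus = 31752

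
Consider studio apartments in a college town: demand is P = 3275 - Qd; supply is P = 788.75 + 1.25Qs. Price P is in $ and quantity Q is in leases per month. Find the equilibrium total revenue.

Solving each curve for Q: Qd = 3275 - P and Qs = -631 + 0.8P.
Set Qd = Qs: 3275 - P = -631 + 0.8P, so 3906 = 1.8P and P* = 2170.
Substitute back: Q* = 3275 - 2170 = 1105.
Total revenue = P* × Q* = 2170 × 1105 = 2397850.

Total revenue = 2397850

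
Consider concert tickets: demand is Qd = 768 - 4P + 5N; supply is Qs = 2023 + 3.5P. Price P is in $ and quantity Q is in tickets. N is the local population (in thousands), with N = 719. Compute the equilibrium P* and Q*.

With N = 719, demand is Qd = 4363 - 4P.
The market clears where 4363 - 4P = 2023 + 3.5P. Rearranging, 7.5P = 2340, hence P* = 312.
Substitute back: Q* = 4363 - 4(312) = 3115.

P* = 312, Q* = 3115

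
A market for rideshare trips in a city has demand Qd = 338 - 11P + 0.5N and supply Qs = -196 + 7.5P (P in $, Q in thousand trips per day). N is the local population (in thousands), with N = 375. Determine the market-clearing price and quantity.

With N = 375, demand is Qd = 525.5 - 11P.
Equating demand and supply, 525.5 - 11P = -196 + 7.5P gives 18.5P = 721.5, so P* = 39.
Substitute back: Q* = 525.5 - 11(39) = 96.5.

P* = 39, Q* = 96.5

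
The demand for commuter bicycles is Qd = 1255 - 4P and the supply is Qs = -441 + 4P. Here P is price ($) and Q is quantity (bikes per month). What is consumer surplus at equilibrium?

Equating demand and supply, 1255 - 4P = -441 + 4P gives 8P = 1696, so P* = 212.
Then Q* = 1255 - 4(212) = 407.
Demand choke price (Qd = 0): P = 1255/4 = 313.75. Consumer surplus = ½ × (313.75 - 212) × 407 = 20706.125.

Consumer surplus = 20706.125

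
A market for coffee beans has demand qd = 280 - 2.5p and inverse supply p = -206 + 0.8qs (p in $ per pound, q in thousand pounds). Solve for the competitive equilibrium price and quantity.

In direct form, qs = 257.5 + 1.25p.
The market clears where 280 - 2.5p = 257.5 + 1.25p. Rearranging, 3.75p = 22.5, hence p* = 6.
From the demand curve, q* = 280 - 2.5(6) = 265.

p* = 6, q* = 265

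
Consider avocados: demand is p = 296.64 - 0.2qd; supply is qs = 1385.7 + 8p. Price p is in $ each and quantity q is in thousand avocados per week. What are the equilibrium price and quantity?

p* = 7.5, q* = 1445.7

Solving each curve for q: qd = 1483.2 - 5p.
The market clears where 1483.2 - 5p = 1385.7 + 8p. Rearranging, 13p = 97.5, hence p* = 7.5.
From the demand curve, q* = 1483.2 - 5(7.5) = 1445.7.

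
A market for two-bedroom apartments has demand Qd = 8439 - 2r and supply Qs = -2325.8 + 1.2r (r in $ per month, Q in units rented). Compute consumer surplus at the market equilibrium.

Consumer surplus = 731880.25

At equilibrium Qd = Qs, so 8439 - 2r = -2325.8 + 1.2r; collecting terms, 10764.8 = 3.2r and r* = 3364.
Substitute back: Q* = 8439 - 2(3364) = 1711.
Demand choke price (Qd = 0): r = 8439/2 = 4219.5. Consumer surplus = ½ × (4219.5 - 3364) × 1711 = 731880.25.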